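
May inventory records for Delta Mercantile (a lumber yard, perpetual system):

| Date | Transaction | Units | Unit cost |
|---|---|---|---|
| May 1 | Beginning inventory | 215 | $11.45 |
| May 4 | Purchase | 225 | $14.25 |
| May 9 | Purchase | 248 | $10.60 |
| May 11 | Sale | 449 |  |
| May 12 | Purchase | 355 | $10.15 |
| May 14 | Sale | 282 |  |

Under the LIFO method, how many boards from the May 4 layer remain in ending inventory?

24

May 11, 449 sold [LIFO — newest first]: 248 @ $10.60 + 201 @ $14.25 = $5,493.05
May 14, 282 sold [LIFO — newest first]: 282 @ $10.15 = $2,862.30
Total COGS = $5,493.05 + $2,862.30 = $8,355.35
Ending inventory: 215 @ $11.45 + 24 @ $14.25 + 73 @ $10.15 = $3,544.70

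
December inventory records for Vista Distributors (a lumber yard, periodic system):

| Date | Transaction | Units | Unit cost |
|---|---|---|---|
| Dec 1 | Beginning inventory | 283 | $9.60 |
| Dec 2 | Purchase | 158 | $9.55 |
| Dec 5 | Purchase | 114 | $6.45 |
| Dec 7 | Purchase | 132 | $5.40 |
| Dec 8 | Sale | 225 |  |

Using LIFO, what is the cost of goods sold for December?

COGS = $1,312.65

Dec 8, 225 sold [LIFO — newest first]: 132 @ $5.40 + 93 @ $6.45 = $1,312.65
Ending inventory: 283 @ $9.60 + 158 @ $9.55 + 21 @ $6.45 = $4,361.15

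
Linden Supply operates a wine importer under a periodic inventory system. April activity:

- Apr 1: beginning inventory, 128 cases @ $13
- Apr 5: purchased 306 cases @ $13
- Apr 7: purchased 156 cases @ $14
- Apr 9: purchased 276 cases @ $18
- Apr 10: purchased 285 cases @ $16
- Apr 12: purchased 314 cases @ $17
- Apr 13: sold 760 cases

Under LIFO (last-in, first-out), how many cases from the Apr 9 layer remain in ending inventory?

Apr 13, 760 sold [LIFO — newest first]: 314 @ $17 + 285 @ $16 + 161 @ $18 = $12,796
Ending inventory: 128 @ $13 + 306 @ $13 + 156 @ $14 + 115 @ $18 = $9,896
Check: goods available $22,692 = COGS $12,796 + ending $9,896

115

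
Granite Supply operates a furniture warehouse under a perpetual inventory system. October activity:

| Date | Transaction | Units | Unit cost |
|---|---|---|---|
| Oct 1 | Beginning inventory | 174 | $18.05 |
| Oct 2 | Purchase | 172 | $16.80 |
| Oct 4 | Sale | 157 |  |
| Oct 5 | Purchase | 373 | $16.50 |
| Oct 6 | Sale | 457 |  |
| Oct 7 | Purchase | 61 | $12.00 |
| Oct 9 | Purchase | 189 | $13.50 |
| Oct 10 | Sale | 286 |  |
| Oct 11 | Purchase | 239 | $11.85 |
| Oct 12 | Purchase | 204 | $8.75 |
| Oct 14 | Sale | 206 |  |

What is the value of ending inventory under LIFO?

Oct 4, 157 sold [LIFO — newest first]: 157 @ $16.80 = $2,637.60
Oct 6, 457 sold [LIFO — newest first]: 373 @ $16.50 + 15 @ $16.80 + 69 @ $18.05 = $7,651.95
Oct 10, 286 sold [LIFO — newest first]: 189 @ $13.50 + 61 @ $12.00 + 36 @ $18.05 = $3,933.30
Oct 14, 206 sold [LIFO — newest first]: 204 @ $8.75 + 2 @ $11.85 = $1,808.70
Total COGS = $2,637.60 + $7,651.95 + $3,933.30 + $1,808.70 = $16,031.55
Ending inventory: 69 @ $18.05 + 237 @ $11.85 = $4,053.90

Ending inventory = $4,053.90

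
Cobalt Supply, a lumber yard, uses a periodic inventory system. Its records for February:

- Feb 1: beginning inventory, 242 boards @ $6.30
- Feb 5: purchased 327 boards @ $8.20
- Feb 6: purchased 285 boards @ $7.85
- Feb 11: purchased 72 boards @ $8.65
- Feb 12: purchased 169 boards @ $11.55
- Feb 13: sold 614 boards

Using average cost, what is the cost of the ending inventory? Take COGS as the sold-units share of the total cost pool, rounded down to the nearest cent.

Feb 13, sell 614: 614/1095 × $9,018.00 → $5,056.66
Ending inventory (cost pool remaining) = $3,961.34
Check: goods available $9,018.00 = COGS $5,056.66 + ending $3,961.34

Ending inventory = $3,961.34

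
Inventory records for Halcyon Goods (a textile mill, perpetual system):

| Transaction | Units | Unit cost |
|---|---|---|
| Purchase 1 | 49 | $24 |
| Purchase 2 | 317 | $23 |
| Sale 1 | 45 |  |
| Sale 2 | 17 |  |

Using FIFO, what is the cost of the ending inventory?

Ending inventory = $6,992

Sale 1 (45) [FIFO — oldest first]: 45 @ $24 = $1,080
Sale 2 (17) [FIFO — oldest first]: 4 @ $24 + 13 @ $23 = $395
Total COGS = $1,080 + $395 = $1,475
Ending inventory: 304 @ $23 = $6,992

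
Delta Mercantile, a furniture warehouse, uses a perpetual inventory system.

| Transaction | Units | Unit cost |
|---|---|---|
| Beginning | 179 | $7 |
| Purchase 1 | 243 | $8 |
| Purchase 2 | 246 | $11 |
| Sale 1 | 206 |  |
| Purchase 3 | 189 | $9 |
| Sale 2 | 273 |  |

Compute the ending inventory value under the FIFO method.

Ending inventory = $3,780

Sale 1 (206) [FIFO — oldest first]: 179 @ $7 + 27 @ $8 = $1,469
Sale 2 (273) [FIFO — oldest first]: 216 @ $8 + 57 @ $11 = $2,355
Total COGS = $1,469 + $2,355 = $3,824
Ending inventory: 189 @ $11 + 189 @ $9 = $3,780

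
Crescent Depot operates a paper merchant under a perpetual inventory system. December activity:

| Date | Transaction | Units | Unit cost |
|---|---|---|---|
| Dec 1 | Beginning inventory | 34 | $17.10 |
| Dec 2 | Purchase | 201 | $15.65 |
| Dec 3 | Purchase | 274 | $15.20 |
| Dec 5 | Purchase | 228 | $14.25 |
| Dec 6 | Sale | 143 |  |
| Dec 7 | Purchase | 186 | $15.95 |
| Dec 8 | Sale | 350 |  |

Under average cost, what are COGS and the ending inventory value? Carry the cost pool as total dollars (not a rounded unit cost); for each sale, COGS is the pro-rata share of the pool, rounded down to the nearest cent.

After Dec 1: 34 on hand, pool $581.40 (≈ $17.1000 each)
After Dec 2: 235 on hand, pool $3,727.05 (≈ $15.8598 each)
After Dec 3: 509 on hand, pool $7,891.85 (≈ $15.5046 each)
After Dec 5: 737 on hand, pool $11,140.85 (≈ $15.1165 each)
Dec 6, sell 143: 143/737 × $11,140.85 → $2,161.65
After Dec 7: 780 on hand, pool $11,945.90 (≈ $15.3153 each)
Dec 8, sell 350: 350/780 × $11,945.90 → $5,360.33
Total COGS = $2,161.65 + $5,360.33 = $7,521.98
Ending inventory (cost pool remaining) = $6,585.57

COGS = $7,521.98; ending inventory = $6,585.57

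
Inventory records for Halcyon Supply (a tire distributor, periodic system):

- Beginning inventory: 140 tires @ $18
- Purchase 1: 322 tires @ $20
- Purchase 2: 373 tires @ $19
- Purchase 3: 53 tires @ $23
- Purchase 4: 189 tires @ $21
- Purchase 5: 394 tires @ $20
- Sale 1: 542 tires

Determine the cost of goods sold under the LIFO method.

COGS = $10,988

Sale 1 (542) [LIFO — newest first]: 394 @ $20 + 148 @ $21 = $10,988
Ending inventory: 140 @ $18 + 322 @ $20 + 373 @ $19 + 53 @ $23 + 41 @ $21 = $18,127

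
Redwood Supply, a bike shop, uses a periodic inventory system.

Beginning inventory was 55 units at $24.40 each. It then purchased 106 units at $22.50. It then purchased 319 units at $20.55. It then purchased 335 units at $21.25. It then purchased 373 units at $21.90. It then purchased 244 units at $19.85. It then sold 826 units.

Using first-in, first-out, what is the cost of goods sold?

COGS = $17,642.10

Sale 1 (826) [FIFO — oldest first]: 55 @ $24.40 + 106 @ $22.50 + 319 @ $20.55 + 335 @ $21.25 + 11 @ $21.90 = $17,642.10
Ending inventory: 362 @ $21.90 + 244 @ $19.85 = $12,771.20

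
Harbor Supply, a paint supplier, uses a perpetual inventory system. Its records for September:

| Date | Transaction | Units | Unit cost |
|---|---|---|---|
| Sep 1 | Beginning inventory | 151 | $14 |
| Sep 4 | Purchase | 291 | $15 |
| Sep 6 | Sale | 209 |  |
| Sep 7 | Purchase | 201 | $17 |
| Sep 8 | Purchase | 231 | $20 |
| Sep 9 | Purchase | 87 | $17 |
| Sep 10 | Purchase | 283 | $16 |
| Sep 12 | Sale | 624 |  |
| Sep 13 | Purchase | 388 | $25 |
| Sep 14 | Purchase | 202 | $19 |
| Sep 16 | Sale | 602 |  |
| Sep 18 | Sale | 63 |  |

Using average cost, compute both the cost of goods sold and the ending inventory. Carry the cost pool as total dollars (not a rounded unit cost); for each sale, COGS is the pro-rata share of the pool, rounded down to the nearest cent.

COGS = $27,189.55; ending inventory = $6,871.45

After Sep 1: 151 on hand, pool $2,114.00 (≈ $14.0000 each)
After Sep 4: 442 on hand, pool $6,479.00 (≈ $14.6584 each)
Sep 6, sell 209: 209/442 × $6,479.00 → $3,063.59
After Sep 7: 434 on hand, pool $6,832.41 (≈ $15.7429 each)
After Sep 8: 665 on hand, pool $11,452.41 (≈ $17.2217 each)
After Sep 9: 752 on hand, pool $12,931.41 (≈ $17.1960 each)
After Sep 10: 1035 on hand, pool $17,459.41 (≈ $16.8690 each)
Sep 12, sell 624: 624/1035 × $17,459.41 → $10,526.25
After Sep 13: 799 on hand, pool $16,633.16 (≈ $20.8175 each)
After Sep 14: 1001 on hand, pool $20,471.16 (≈ $20.4507 each)
Sep 16, sell 602: 602/1001 × $20,471.16 → $12,311.32
Sep 18, sell 63: 63/399 × $8,159.84 → $1,288.39
Total COGS = $3,063.59 + $10,526.25 + $12,311.32 + $1,288.39 = $27,189.55
Ending inventory (cost pool remaining) = $6,871.45
Check: goods available $34,061.00 = COGS $27,189.55 + ending $6,871.45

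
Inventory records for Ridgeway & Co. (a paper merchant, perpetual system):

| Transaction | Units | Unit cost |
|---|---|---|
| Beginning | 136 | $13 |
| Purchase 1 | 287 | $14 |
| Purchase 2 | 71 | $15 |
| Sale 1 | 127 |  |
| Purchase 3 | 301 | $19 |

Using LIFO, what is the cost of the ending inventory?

Sale 1 (127) [LIFO — newest first]: 71 @ $15 + 56 @ $14 = $1,849
Ending inventory: 136 @ $13 + 231 @ $14 + 301 @ $19 = $10,721

Ending inventory = $10,721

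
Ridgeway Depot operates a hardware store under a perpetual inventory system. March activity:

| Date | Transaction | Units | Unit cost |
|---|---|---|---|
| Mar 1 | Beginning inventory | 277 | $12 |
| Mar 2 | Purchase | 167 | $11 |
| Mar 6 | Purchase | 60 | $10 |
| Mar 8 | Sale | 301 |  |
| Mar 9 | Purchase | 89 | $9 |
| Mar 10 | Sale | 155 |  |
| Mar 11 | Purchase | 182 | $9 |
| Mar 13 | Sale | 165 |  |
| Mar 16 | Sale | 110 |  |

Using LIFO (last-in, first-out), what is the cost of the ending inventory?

Mar 8, 301 sold [LIFO — newest first]: 60 @ $10 + 167 @ $11 + 74 @ $12 = $3,325
Mar 10, 155 sold [LIFO — newest first]: 89 @ $9 + 66 @ $12 = $1,593
Mar 13, 165 sold [LIFO — newest first]: 165 @ $9 = $1,485
Mar 16, 110 sold [LIFO — newest first]: 17 @ $9 + 93 @ $12 = $1,269
Total COGS = $3,325 + $1,593 + $1,485 + $1,269 = $7,672
Ending inventory: 44 @ $12 = $528

Ending inventory = $528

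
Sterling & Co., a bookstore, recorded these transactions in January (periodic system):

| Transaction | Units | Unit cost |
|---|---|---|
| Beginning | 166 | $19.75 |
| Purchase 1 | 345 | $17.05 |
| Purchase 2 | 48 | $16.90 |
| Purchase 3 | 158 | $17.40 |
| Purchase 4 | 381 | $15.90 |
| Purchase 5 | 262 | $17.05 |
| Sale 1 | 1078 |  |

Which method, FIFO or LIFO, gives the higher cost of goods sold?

FIFO COGS: 166 @ $19.75 + 345 @ $17.05 + 48 @ $16.90 + 158 @ $17.40 + 361 @ $15.90 = $18,461.05
LIFO COGS: 262 @ $17.05 + 381 @ $15.90 + 158 @ $17.40 + 48 @ $16.90 + 229 @ $17.05 = $17,989.85

FIFO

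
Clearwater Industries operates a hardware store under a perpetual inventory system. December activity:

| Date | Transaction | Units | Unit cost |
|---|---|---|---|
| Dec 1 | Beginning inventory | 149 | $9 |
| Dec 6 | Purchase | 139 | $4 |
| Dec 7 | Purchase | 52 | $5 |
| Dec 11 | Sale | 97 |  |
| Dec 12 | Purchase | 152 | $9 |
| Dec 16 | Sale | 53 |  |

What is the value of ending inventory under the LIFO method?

Dec 11, 97 sold [LIFO — newest first]: 52 @ $5 + 45 @ $4 = $440
Dec 16, 53 sold [LIFO — newest first]: 53 @ $9 = $477
Total COGS = $440 + $477 = $917
Ending inventory: 149 @ $9 + 94 @ $4 + 99 @ $9 = $2,608

Ending inventory = $2,608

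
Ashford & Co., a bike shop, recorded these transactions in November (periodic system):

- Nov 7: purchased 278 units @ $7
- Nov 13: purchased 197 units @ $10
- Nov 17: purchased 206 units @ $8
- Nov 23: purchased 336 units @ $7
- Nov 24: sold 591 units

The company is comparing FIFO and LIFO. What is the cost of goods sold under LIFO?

COGS = $4,490

FIFO COGS: 278 @ $7 + 197 @ $10 + 116 @ $8 = $4,844
LIFO COGS: 336 @ $7 + 206 @ $8 + 49 @ $10 = $4,490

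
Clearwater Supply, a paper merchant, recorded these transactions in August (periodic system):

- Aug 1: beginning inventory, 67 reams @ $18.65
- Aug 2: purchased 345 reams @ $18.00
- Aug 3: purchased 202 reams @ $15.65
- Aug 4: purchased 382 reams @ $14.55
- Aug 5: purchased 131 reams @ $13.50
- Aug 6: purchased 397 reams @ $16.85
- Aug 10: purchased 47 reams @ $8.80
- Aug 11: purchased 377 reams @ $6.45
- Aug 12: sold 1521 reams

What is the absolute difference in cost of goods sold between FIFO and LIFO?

$4,798.50

FIFO COGS: 67 @ $18.65 + 345 @ $18.00 + 202 @ $15.65 + 382 @ $14.55 + 131 @ $13.50 + 394 @ $16.85 = $24,586.35
LIFO COGS: 377 @ $6.45 + 47 @ $8.80 + 397 @ $16.85 + 131 @ $13.50 + 382 @ $14.55 + 187 @ $15.65 = $19,787.85
Difference = |$24,586.35 − $19,787.85| = $4,798.50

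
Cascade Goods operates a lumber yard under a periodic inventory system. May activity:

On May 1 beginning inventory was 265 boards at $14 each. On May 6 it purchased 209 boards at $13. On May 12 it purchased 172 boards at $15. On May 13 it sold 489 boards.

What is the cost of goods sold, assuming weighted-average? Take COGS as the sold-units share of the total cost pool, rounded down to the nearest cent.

May 13, sell 489: 489/646 × $9,007.00 → $6,817.99
Ending inventory (cost pool remaining) = $2,189.01

COGS = $6,817.99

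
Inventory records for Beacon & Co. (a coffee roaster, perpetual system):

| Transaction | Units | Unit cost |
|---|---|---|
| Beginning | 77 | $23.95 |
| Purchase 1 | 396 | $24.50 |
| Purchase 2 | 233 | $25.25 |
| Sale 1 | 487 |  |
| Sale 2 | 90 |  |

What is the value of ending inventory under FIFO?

Sale 1 (487) [FIFO — oldest first]: 77 @ $23.95 + 396 @ $24.50 + 14 @ $25.25 = $11,899.65
Sale 2 (90) [FIFO — oldest first]: 90 @ $25.25 = $2,272.50
Total COGS = $11,899.65 + $2,272.50 = $14,172.15
Ending inventory: 129 @ $25.25 = $3,257.25

Ending inventory = $3,257.25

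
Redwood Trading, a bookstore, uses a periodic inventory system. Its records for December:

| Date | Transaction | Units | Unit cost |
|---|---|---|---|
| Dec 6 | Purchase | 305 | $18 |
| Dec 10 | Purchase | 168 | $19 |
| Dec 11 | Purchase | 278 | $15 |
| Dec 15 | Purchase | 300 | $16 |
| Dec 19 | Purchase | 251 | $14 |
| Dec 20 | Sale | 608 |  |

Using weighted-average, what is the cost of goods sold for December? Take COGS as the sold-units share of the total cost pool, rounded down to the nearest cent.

COGS = $9,883.96

Dec 20, sell 608: 608/1302 × $21,166.00 → $9,883.96
Ending inventory (cost pool remaining) = $11,282.04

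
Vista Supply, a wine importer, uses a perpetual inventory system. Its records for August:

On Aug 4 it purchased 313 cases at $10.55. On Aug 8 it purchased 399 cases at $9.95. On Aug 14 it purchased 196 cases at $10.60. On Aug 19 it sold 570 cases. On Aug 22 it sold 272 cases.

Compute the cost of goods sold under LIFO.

Aug 19, 570 sold [LIFO — newest first]: 196 @ $10.60 + 374 @ $9.95 = $5,798.90
Aug 22, 272 sold [LIFO — newest first]: 25 @ $9.95 + 247 @ $10.55 = $2,854.60
Total COGS = $5,798.90 + $2,854.60 = $8,653.50
Ending inventory: 66 @ $10.55 = $696.30

COGS = $8,653.50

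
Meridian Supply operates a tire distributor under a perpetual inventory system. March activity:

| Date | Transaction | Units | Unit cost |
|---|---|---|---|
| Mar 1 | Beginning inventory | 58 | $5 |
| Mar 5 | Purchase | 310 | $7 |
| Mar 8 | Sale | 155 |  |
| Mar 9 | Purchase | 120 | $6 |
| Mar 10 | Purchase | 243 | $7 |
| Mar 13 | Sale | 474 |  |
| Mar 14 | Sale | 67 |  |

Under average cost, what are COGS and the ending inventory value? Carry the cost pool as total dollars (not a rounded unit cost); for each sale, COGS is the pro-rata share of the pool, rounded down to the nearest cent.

After Mar 1: 58 on hand, pool $290.00 (≈ $5.0000 each)
After Mar 5: 368 on hand, pool $2,460.00 (≈ $6.6848 each)
Mar 8, sell 155: 155/368 × $2,460.00 → $1,036.14
After Mar 9: 333 on hand, pool $2,143.86 (≈ $6.4380 each)
After Mar 10: 576 on hand, pool $3,844.86 (≈ $6.6751 each)
Mar 13, sell 474: 474/576 × $3,844.86 → $3,163.99
Mar 14, sell 67: 67/102 × $680.87 → $447.23
Total COGS = $1,036.14 + $3,163.99 + $447.23 = $4,647.36
Ending inventory (cost pool remaining) = $233.64
Check: goods available $4,881.00 = COGS $4,647.36 + ending $233.64

COGS = $4,647.36; ending inventory = $233.64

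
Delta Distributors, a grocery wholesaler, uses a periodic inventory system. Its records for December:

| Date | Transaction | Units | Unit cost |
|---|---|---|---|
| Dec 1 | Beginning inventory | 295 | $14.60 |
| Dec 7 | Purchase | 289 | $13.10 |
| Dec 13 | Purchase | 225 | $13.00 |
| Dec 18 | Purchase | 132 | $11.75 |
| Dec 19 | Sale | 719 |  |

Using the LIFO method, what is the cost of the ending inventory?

Ending inventory = $3,241.20

Dec 19, 719 sold [LIFO — newest first]: 132 @ $11.75 + 225 @ $13.00 + 289 @ $13.10 + 73 @ $14.60 = $9,327.70
Ending inventory: 222 @ $14.60 = $3,241.20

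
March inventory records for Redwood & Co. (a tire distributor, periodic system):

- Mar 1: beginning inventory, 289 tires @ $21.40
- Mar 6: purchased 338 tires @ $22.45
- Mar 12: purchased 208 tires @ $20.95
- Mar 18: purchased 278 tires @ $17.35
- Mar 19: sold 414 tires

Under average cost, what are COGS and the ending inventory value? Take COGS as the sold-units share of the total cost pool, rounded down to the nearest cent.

COGS = $8,537.99; ending inventory = $14,415.61

Mar 19, sell 414: 414/1113 × $22,953.60 → $8,537.99
Ending inventory (cost pool remaining) = $14,415.61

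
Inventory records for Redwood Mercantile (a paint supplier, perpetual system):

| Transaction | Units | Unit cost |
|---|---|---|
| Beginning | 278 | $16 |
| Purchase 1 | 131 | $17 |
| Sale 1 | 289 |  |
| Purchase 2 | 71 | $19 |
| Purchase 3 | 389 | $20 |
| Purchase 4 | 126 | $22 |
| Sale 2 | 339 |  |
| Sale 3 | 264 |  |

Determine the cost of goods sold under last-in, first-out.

COGS = $16,928

Sale 1 (289) [LIFO — newest first]: 131 @ $17 + 158 @ $16 = $4,755
Sale 2 (339) [LIFO — newest first]: 126 @ $22 + 213 @ $20 = $7,032
Sale 3 (264) [LIFO — newest first]: 176 @ $20 + 71 @ $19 + 17 @ $16 = $5,141
Total COGS = $4,755 + $7,032 + $5,141 = $16,928
Ending inventory: 103 @ $16 = $1,648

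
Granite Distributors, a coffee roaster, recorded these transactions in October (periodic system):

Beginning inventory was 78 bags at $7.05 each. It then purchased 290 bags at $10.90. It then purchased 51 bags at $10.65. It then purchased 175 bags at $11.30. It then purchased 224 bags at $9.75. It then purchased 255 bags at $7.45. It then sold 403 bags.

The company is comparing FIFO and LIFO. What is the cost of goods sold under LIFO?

COGS = $3,342.75

FIFO COGS: 78 @ $7.05 + 290 @ $10.90 + 35 @ $10.65 = $4,083.65
LIFO COGS: 255 @ $7.45 + 148 @ $9.75 = $3,342.75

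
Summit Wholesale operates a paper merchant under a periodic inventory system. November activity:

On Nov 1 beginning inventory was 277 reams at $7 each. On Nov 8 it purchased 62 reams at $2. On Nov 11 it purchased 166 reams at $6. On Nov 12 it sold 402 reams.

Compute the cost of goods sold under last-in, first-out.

COGS = $2,338

Nov 12, 402 sold [LIFO — newest first]: 166 @ $6 + 62 @ $2 + 174 @ $7 = $2,338
Ending inventory: 103 @ $7 = $721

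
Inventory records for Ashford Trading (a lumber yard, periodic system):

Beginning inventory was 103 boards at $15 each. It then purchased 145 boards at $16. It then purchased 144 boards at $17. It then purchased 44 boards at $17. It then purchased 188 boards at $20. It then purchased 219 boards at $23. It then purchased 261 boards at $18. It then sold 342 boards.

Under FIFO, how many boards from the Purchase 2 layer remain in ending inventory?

Sale 1 (342) [FIFO — oldest first]: 103 @ $15 + 145 @ $16 + 94 @ $17 = $5,463
Ending inventory: 50 @ $17 + 44 @ $17 + 188 @ $20 + 219 @ $23 + 261 @ $18 = $15,093
Check: goods available $20,556 = COGS $5,463 + ending $15,093

50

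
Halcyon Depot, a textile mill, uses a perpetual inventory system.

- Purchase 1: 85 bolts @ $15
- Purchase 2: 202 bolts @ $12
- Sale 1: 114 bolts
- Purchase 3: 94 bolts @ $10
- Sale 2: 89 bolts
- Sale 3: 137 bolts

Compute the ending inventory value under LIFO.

Ending inventory = $615

Sale 1 (114) [LIFO — newest first]: 114 @ $12 = $1,368
Sale 2 (89) [LIFO — newest first]: 89 @ $10 = $890
Sale 3 (137) [LIFO — newest first]: 5 @ $10 + 88 @ $12 + 44 @ $15 = $1,766
Total COGS = $1,368 + $890 + $1,766 = $4,024
Ending inventory: 41 @ $15 = $615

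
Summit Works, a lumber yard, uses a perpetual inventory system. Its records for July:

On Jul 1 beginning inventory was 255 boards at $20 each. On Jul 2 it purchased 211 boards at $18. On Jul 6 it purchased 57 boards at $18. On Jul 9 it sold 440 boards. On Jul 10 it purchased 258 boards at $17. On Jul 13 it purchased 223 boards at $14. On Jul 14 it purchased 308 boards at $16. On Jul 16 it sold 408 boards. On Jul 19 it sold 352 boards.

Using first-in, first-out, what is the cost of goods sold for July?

Jul 9, 440 sold [FIFO — oldest first]: 255 @ $20 + 185 @ $18 = $8,430
Jul 16, 408 sold [FIFO — oldest first]: 26 @ $18 + 57 @ $18 + 258 @ $17 + 67 @ $14 = $6,818
Jul 19, 352 sold [FIFO — oldest first]: 156 @ $14 + 196 @ $16 = $5,320
Total COGS = $8,430 + $6,818 + $5,320 = $20,568
Ending inventory: 112 @ $16 = $1,792
Check: goods available $22,360 = COGS $20,568 + ending $1,792

COGS = $20,568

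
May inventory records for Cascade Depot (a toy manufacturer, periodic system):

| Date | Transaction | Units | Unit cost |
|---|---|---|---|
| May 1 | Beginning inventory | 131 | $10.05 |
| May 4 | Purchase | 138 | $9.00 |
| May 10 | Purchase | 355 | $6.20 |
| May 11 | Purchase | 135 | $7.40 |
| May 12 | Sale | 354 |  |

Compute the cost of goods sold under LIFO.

May 12, 354 sold [LIFO — newest first]: 135 @ $7.40 + 219 @ $6.20 = $2,356.80
Ending inventory: 131 @ $10.05 + 138 @ $9.00 + 136 @ $6.20 = $3,401.75
Check: goods available $5,758.55 = COGS $2,356.80 + ending $3,401.75

COGS = $2,356.80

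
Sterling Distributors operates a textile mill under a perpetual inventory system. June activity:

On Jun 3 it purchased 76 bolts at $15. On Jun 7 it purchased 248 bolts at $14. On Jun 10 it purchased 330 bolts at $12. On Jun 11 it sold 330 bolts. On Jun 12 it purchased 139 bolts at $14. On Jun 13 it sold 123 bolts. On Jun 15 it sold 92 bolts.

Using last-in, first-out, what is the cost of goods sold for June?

Jun 11, 330 sold [LIFO — newest first]: 330 @ $12 = $3,960
Jun 13, 123 sold [LIFO — newest first]: 123 @ $14 = $1,722
Jun 15, 92 sold [LIFO — newest first]: 16 @ $14 + 76 @ $14 = $1,288
Total COGS = $3,960 + $1,722 + $1,288 = $6,970
Ending inventory: 76 @ $15 + 172 @ $14 = $3,548
Check: goods available $10,518 = COGS $6,970 + ending $3,548

COGS = $6,970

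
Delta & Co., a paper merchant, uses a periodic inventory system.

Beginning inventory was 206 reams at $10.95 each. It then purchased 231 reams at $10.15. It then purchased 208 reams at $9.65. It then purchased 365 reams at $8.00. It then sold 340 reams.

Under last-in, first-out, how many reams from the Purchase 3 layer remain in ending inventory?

25

Sale 1 (340) [LIFO — newest first]: 340 @ $8.00 = $2,720.00
Ending inventory: 206 @ $10.95 + 231 @ $10.15 + 208 @ $9.65 + 25 @ $8.00 = $6,807.55
Check: goods available $9,527.55 = COGS $2,720.00 + ending $6,807.55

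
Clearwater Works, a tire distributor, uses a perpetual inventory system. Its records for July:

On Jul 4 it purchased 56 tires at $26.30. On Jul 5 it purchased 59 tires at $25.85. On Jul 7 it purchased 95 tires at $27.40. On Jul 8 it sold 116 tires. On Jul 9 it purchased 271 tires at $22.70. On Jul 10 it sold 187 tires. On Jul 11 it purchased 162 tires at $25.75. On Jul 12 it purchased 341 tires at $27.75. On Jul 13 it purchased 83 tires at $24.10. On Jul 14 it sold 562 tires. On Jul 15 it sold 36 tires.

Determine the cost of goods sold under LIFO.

Jul 8, 116 sold [LIFO — newest first]: 95 @ $27.40 + 21 @ $25.85 = $3,145.85
Jul 10, 187 sold [LIFO — newest first]: 187 @ $22.70 = $4,244.90
Jul 14, 562 sold [LIFO — newest first]: 83 @ $24.10 + 341 @ $27.75 + 138 @ $25.75 = $15,016.55
Jul 15, 36 sold [LIFO — newest first]: 24 @ $25.75 + 12 @ $22.70 = $890.40
Total COGS = $3,145.85 + $4,244.90 + $15,016.55 + $890.40 = $23,297.70
Ending inventory: 56 @ $26.30 + 38 @ $25.85 + 72 @ $22.70 = $4,089.50

COGS = $23,297.70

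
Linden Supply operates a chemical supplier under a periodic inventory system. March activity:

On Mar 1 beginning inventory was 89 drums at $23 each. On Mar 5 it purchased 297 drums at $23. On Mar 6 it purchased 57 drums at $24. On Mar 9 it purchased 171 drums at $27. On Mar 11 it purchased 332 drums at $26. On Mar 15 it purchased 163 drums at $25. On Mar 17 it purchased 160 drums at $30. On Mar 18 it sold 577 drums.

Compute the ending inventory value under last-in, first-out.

Ending inventory = $16,891

Mar 18, 577 sold [LIFO — newest first]: 160 @ $30 + 163 @ $25 + 254 @ $26 = $15,479
Ending inventory: 89 @ $23 + 297 @ $23 + 57 @ $24 + 171 @ $27 + 78 @ $26 = $16,891
Check: goods available $32,370 = COGS $15,479 + ending $16,891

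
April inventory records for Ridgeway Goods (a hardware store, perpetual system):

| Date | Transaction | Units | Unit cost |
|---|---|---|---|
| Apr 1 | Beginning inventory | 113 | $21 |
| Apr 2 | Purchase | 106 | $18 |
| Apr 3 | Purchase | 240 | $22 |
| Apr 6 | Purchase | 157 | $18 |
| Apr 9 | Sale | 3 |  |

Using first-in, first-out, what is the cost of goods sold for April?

COGS = $63

Apr 9, 3 sold [FIFO — oldest first]: 3 @ $21 = $63
Ending inventory: 110 @ $21 + 106 @ $18 + 240 @ $22 + 157 @ $18 = $12,324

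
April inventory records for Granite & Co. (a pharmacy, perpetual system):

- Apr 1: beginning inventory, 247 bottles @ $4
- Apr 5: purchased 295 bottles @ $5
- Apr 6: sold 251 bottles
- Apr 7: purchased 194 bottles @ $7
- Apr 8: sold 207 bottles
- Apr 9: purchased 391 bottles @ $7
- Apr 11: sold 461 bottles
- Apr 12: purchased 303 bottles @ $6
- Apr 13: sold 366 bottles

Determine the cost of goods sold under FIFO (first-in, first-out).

Apr 6, 251 sold [FIFO — oldest first]: 247 @ $4 + 4 @ $5 = $1,008
Apr 8, 207 sold [FIFO — oldest first]: 207 @ $5 = $1,035
Apr 11, 461 sold [FIFO — oldest first]: 84 @ $5 + 194 @ $7 + 183 @ $7 = $3,059
Apr 13, 366 sold [FIFO — oldest first]: 208 @ $7 + 158 @ $6 = $2,404
Total COGS = $1,008 + $1,035 + $3,059 + $2,404 = $7,506
Ending inventory: 145 @ $6 = $870

COGS = $7,506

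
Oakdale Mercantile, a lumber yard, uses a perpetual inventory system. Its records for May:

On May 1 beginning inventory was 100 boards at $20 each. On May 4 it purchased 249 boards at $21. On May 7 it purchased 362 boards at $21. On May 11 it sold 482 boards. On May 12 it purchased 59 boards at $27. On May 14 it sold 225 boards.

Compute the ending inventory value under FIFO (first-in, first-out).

May 11, 482 sold [FIFO — oldest first]: 100 @ $20 + 249 @ $21 + 133 @ $21 = $10,022
May 14, 225 sold [FIFO — oldest first]: 225 @ $21 = $4,725
Total COGS = $10,022 + $4,725 = $14,747
Ending inventory: 4 @ $21 + 59 @ $27 = $1,677
Check: goods available $16,424 = COGS $14,747 + ending $1,677

Ending inventory = $1,677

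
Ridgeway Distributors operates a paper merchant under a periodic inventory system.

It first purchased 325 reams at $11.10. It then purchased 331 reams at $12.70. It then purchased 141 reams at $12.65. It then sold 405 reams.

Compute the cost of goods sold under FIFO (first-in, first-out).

Sale 1 (405) [FIFO — oldest first]: 325 @ $11.10 + 80 @ $12.70 = $4,623.50
Ending inventory: 251 @ $12.70 + 141 @ $12.65 = $4,971.35

COGS = $4,623.50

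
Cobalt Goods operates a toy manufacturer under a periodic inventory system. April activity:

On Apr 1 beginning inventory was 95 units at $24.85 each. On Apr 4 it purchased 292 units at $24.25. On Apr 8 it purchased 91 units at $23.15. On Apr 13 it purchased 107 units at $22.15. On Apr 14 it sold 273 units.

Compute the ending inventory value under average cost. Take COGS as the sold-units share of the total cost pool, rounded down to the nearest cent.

Ending inventory = $7,423.18

Apr 14, sell 273: 273/585 × $13,918.45 → $6,495.27
Ending inventory (cost pool remaining) = $7,423.18
Check: goods available $13,918.45 = COGS $6,495.27 + ending $7,423.18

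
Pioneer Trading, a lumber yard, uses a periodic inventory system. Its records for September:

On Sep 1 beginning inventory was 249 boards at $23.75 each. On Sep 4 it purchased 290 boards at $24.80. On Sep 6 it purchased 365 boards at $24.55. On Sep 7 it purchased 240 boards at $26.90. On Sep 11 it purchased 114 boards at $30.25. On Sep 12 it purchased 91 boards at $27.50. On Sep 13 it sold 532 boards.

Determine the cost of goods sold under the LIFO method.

COGS = $14,542.85

Sep 13, 532 sold [LIFO — newest first]: 91 @ $27.50 + 114 @ $30.25 + 240 @ $26.90 + 87 @ $24.55 = $14,542.85
Ending inventory: 249 @ $23.75 + 290 @ $24.80 + 278 @ $24.55 = $19,930.65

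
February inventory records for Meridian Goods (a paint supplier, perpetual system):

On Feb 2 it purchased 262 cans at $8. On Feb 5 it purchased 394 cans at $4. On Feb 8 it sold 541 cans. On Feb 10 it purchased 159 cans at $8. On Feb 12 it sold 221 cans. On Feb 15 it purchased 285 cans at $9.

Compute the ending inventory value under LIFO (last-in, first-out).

Ending inventory = $2,989

Feb 8, 541 sold [LIFO — newest first]: 394 @ $4 + 147 @ $8 = $2,752
Feb 12, 221 sold [LIFO — newest first]: 159 @ $8 + 62 @ $8 = $1,768
Total COGS = $2,752 + $1,768 = $4,520
Ending inventory: 53 @ $8 + 285 @ $9 = $2,989
Check: goods available $7,509 = COGS $4,520 + ending $2,989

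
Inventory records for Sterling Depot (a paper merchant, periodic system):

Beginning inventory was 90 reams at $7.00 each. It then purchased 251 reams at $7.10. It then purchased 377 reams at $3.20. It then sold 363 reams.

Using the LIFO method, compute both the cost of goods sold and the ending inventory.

COGS = $1,161.60; ending inventory = $2,456.90

Sale 1 (363) [LIFO — newest first]: 363 @ $3.20 = $1,161.60
Ending inventory: 90 @ $7.00 + 251 @ $7.10 + 14 @ $3.20 = $2,456.90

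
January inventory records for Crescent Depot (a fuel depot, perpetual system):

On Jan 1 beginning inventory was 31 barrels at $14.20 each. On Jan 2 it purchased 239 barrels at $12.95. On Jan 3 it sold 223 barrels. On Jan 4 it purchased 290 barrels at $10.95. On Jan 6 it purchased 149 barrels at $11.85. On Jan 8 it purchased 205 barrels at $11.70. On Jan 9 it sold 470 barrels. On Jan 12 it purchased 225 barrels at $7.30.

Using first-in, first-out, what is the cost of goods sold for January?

COGS = $8,286.80

Jan 3, 223 sold [FIFO — oldest first]: 31 @ $14.20 + 192 @ $12.95 = $2,926.60
Jan 9, 470 sold [FIFO — oldest first]: 47 @ $12.95 + 290 @ $10.95 + 133 @ $11.85 = $5,360.20
Total COGS = $2,926.60 + $5,360.20 = $8,286.80
Ending inventory: 16 @ $11.85 + 205 @ $11.70 + 225 @ $7.30 = $4,230.60
Check: goods available $12,517.40 = COGS $8,286.80 + ending $4,230.60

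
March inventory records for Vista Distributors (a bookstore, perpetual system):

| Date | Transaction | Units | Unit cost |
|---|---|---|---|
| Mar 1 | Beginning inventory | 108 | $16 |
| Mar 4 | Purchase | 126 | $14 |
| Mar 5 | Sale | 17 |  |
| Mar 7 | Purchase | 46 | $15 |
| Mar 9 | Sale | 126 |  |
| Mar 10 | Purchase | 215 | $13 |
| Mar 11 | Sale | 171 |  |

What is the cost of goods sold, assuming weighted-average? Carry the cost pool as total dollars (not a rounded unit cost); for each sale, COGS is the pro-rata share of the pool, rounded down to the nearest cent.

After Mar 1: 108 on hand, pool $1,728.00 (≈ $16.0000 each)
After Mar 4: 234 on hand, pool $3,492.00 (≈ $14.9231 each)
Mar 5, sell 17: 17/234 × $3,492.00 → $253.69
After Mar 7: 263 on hand, pool $3,928.31 (≈ $14.9365 each)
Mar 9, sell 126: 126/263 × $3,928.31 → $1,882.00
After Mar 10: 352 on hand, pool $4,841.31 (≈ $13.7537 each)
Mar 11, sell 171: 171/352 × $4,841.31 → $2,351.88
Total COGS = $253.69 + $1,882.00 + $2,351.88 = $4,487.57
Ending inventory (cost pool remaining) = $2,489.43
Check: goods available $6,977.00 = COGS $4,487.57 + ending $2,489.43

COGS = $4,487.57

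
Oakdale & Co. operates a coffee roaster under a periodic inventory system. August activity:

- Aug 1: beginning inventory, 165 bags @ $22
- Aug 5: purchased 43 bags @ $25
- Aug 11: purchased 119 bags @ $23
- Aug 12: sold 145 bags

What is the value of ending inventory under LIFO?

Ending inventory = $4,055

Aug 12, 145 sold [LIFO — newest first]: 119 @ $23 + 26 @ $25 = $3,387
Ending inventory: 165 @ $22 + 17 @ $25 = $4,055
Check: goods available $7,442 = COGS $3,387 + ending $4,055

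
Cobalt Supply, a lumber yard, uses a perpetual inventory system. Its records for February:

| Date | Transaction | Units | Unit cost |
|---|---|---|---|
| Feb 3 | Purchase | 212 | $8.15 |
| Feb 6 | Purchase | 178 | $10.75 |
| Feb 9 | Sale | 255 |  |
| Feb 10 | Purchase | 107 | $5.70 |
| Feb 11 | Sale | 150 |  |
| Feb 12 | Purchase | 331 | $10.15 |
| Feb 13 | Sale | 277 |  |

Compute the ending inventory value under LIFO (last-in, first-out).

Feb 9, 255 sold [LIFO — newest first]: 178 @ $10.75 + 77 @ $8.15 = $2,541.05
Feb 11, 150 sold [LIFO — newest first]: 107 @ $5.70 + 43 @ $8.15 = $960.35
Feb 13, 277 sold [LIFO — newest first]: 277 @ $10.15 = $2,811.55
Total COGS = $2,541.05 + $960.35 + $2,811.55 = $6,312.95
Ending inventory: 92 @ $8.15 + 54 @ $10.15 = $1,297.90
Check: goods available $7,610.85 = COGS $6,312.95 + ending $1,297.90

Ending inventory = $1,297.90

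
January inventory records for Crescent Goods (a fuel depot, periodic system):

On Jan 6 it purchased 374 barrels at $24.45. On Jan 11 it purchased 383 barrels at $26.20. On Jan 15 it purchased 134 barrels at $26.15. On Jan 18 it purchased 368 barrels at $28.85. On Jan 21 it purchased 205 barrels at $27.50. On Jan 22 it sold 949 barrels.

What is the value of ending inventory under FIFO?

Jan 22, 949 sold [FIFO — oldest first]: 374 @ $24.45 + 383 @ $26.20 + 134 @ $26.15 + 58 @ $28.85 = $24,356.30
Ending inventory: 310 @ $28.85 + 205 @ $27.50 = $14,581.00

Ending inventory = $14,581.00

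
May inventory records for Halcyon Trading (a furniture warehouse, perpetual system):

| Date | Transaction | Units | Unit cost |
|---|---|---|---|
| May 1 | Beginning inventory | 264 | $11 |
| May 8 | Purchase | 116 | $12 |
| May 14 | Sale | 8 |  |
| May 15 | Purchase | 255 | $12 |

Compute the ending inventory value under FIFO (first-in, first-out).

Ending inventory = $7,268

May 14, 8 sold [FIFO — oldest first]: 8 @ $11 = $88
Ending inventory: 256 @ $11 + 116 @ $12 + 255 @ $12 = $7,268
Check: goods available $7,356 = COGS $88 + ending $7,268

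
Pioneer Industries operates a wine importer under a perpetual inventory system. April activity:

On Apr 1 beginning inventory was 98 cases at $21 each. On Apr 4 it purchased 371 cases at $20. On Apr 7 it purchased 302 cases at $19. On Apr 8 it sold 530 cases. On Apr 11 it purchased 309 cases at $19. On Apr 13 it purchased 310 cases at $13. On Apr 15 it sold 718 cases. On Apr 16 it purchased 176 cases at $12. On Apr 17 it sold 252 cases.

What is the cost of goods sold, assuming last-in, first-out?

COGS = $25,843

Apr 8, 530 sold [LIFO — newest first]: 302 @ $19 + 228 @ $20 = $10,298
Apr 15, 718 sold [LIFO — newest first]: 310 @ $13 + 309 @ $19 + 99 @ $20 = $11,881
Apr 17, 252 sold [LIFO — newest first]: 176 @ $12 + 44 @ $20 + 32 @ $21 = $3,664
Total COGS = $10,298 + $11,881 + $3,664 = $25,843
Ending inventory: 66 @ $21 = $1,386
Check: goods available $27,229 = COGS $25,843 + ending $1,386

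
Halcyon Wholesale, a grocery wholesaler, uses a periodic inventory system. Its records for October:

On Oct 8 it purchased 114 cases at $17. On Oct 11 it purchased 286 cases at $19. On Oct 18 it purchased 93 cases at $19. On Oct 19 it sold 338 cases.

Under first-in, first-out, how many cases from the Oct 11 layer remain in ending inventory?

62

Oct 19, 338 sold [FIFO — oldest first]: 114 @ $17 + 224 @ $19 = $6,194
Ending inventory: 62 @ $19 + 93 @ $19 = $2,945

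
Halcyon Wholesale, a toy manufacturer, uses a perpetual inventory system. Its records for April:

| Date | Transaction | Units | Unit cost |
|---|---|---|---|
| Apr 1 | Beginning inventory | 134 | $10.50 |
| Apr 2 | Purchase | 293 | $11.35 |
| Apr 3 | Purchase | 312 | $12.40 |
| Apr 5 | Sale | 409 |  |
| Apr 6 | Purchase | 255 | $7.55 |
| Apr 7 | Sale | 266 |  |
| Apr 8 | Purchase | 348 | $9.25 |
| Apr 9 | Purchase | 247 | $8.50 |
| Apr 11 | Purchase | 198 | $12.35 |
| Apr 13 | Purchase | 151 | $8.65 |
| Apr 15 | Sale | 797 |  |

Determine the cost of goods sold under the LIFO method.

COGS = $14,730.05

Apr 5, 409 sold [LIFO — newest first]: 312 @ $12.40 + 97 @ $11.35 = $4,969.75
Apr 7, 266 sold [LIFO — newest first]: 255 @ $7.55 + 11 @ $11.35 = $2,050.10
Apr 15, 797 sold [LIFO — newest first]: 151 @ $8.65 + 198 @ $12.35 + 247 @ $8.50 + 201 @ $9.25 = $7,710.20
Total COGS = $4,969.75 + $2,050.10 + $7,710.20 = $14,730.05
Ending inventory: 134 @ $10.50 + 185 @ $11.35 + 147 @ $9.25 = $4,866.50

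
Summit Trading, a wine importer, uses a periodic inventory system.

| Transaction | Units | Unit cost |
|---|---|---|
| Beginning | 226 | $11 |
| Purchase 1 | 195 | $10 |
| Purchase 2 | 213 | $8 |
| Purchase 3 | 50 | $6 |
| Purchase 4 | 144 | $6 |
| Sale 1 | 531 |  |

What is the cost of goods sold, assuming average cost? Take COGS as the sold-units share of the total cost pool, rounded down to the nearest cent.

Sale 1, sell 531: 531/828 × $7,304.00 → $4,684.08
Ending inventory (cost pool remaining) = $2,619.92
Check: goods available $7,304.00 = COGS $4,684.08 + ending $2,619.92

COGS = $4,684.08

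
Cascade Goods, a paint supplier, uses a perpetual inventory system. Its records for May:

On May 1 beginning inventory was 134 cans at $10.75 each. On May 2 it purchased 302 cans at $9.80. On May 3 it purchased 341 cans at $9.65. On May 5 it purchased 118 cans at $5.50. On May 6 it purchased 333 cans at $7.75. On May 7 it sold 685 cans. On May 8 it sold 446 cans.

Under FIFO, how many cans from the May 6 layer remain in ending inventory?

97

May 7, 685 sold [FIFO — oldest first]: 134 @ $10.75 + 302 @ $9.80 + 249 @ $9.65 = $6,802.95
May 8, 446 sold [FIFO — oldest first]: 92 @ $9.65 + 118 @ $5.50 + 236 @ $7.75 = $3,365.80
Total COGS = $6,802.95 + $3,365.80 = $10,168.75
Ending inventory: 97 @ $7.75 = $751.75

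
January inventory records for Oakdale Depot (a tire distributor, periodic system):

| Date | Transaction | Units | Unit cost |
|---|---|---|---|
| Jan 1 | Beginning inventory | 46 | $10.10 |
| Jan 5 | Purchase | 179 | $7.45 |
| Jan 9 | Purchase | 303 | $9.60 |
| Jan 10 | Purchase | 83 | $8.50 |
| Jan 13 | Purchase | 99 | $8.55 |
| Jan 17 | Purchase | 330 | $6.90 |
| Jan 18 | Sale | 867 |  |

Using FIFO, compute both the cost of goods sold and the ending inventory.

COGS = $7,342.20; ending inventory = $1,193.70

Jan 18, 867 sold [FIFO — oldest first]: 46 @ $10.10 + 179 @ $7.45 + 303 @ $9.60 + 83 @ $8.50 + 99 @ $8.55 + 157 @ $6.90 = $7,342.20
Ending inventory: 173 @ $6.90 = $1,193.70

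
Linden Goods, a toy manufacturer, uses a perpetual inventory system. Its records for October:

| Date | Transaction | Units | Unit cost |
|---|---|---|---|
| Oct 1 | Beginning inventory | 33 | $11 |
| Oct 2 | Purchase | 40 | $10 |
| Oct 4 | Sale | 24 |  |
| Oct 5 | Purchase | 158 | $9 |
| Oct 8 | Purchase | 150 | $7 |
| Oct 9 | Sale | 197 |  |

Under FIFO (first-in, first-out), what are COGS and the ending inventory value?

COGS = $2,095; ending inventory = $1,140

Oct 4, 24 sold [FIFO — oldest first]: 24 @ $11 = $264
Oct 9, 197 sold [FIFO — oldest first]: 9 @ $11 + 40 @ $10 + 148 @ $9 = $1,831
Total COGS = $264 + $1,831 = $2,095
Ending inventory: 10 @ $9 + 150 @ $7 = $1,140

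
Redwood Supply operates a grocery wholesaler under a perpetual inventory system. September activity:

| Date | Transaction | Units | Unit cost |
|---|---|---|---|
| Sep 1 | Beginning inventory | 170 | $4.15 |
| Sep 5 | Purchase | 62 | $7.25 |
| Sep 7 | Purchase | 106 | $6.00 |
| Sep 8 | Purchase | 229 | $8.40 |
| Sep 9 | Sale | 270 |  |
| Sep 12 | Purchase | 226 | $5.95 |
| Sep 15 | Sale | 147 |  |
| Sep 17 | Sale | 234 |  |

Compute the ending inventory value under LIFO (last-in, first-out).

Ending inventory = $589.30

Sep 9, 270 sold [LIFO — newest first]: 229 @ $8.40 + 41 @ $6.00 = $2,169.60
Sep 15, 147 sold [LIFO — newest first]: 147 @ $5.95 = $874.65
Sep 17, 234 sold [LIFO — newest first]: 79 @ $5.95 + 65 @ $6.00 + 62 @ $7.25 + 28 @ $4.15 = $1,425.75
Total COGS = $2,169.60 + $874.65 + $1,425.75 = $4,470.00
Ending inventory: 142 @ $4.15 = $589.30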